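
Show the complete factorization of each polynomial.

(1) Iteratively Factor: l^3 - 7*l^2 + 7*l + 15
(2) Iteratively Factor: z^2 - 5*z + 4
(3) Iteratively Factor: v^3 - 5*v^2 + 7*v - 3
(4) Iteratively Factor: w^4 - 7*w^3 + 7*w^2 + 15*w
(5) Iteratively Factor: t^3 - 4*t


(1) = (l + 1)*(l^2 - 8*l + 15) = (l - 5)*(l + 1)*(l - 3)
(2) = (z - 4)*(z - 1)
(3) = (v - 3)*(v^2 - 2*v + 1) = (v - 3)*(v - 1)*(v - 1)
(4) = (w + 1)*(w^3 - 8*w^2 + 15*w) = w*(w + 1)*(w^2 - 8*w + 15) = w*(w - 5)*(w + 1)*(w - 3)
(5) = (t - 2)*(t^2 + 2*t) = (t - 2)*(t + 2)*(t)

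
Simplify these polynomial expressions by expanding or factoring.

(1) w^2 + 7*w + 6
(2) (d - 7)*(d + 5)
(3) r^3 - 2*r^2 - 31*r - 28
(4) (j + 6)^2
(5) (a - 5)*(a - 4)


(1) = (w + 1)*(w + 6)
(2) = d^2 - 2*d - 35
(3) = (r - 7)*(r + 1)*(r + 4)
(4) = j^2 + 12*j + 36
(5) = a^2 - 9*a + 20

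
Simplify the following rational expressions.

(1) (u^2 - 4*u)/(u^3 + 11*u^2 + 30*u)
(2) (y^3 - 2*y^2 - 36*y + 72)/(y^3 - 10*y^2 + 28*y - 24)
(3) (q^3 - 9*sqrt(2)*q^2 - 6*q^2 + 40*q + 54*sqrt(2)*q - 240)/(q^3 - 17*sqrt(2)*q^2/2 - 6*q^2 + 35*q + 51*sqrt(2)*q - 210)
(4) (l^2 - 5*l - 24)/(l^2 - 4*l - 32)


(1) = (u - 4)/(u^2 + 11*u + 30)
(2) = (y + 6)/(y - 2)
(3) = (2*q - 8*sqrt(2))/(2*q - 7*sqrt(2))
(4) = (l + 3)/(l + 4)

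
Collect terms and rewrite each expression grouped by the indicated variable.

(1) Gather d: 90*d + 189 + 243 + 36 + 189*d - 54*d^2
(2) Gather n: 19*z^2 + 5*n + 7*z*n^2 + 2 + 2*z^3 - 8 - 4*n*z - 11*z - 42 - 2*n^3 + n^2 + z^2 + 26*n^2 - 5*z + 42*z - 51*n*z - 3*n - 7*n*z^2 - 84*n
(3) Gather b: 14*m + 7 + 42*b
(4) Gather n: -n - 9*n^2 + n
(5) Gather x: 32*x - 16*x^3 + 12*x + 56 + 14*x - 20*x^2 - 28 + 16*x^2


(1) = -54*d^2 + 279*d + 468
(2) = -2*n^3 + n^2*(7*z + 27) + n*(-7*z^2 - 55*z - 82) + 2*z^3 + 20*z^2 + 26*z - 48
(3) = 42*b + 14*m + 7
(4) = -9*n^2
(5) = -16*x^3 - 4*x^2 + 58*x + 28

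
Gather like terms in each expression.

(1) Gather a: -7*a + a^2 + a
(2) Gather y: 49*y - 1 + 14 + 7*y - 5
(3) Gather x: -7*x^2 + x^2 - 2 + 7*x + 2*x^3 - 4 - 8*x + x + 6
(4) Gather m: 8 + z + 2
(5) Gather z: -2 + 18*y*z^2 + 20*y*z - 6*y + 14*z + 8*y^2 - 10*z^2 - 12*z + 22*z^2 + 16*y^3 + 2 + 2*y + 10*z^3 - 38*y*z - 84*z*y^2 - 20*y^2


(1) = a^2 - 6*a
(2) = 56*y + 8
(3) = 2*x^3 - 6*x^2
(4) = z + 10
(5) = 16*y^3 - 12*y^2 - 4*y + 10*z^3 + z^2*(18*y + 12) + z*(-84*y^2 - 18*y + 2)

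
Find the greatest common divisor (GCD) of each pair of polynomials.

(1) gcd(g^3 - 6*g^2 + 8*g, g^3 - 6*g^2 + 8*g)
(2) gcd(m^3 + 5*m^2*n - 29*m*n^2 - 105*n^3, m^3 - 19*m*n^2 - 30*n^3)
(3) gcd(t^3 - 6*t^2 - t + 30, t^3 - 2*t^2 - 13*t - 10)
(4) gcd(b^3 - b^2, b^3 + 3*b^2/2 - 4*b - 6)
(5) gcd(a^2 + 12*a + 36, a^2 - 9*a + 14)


(1) = gcd(g*(g - 4)*(g - 2), g*(g - 4)*(g - 2)) = g^3 - 6*g^2 + 8*g
(2) = gcd((m - 5*n)*(m + 3*n)*(m + 7*n), (m - 5*n)*(m + 2*n)*(m + 3*n)) = m^2 - 2*m*n - 15*n^2
(3) = gcd((t - 5)*(t - 3)*(t + 2), (t - 5)*(t + 1)*(t + 2)) = t^2 - 3*t - 10
(4) = gcd(b^2*(b - 1), (b - 2)*(b + 3/2)*(b + 2)) = 1
(5) = gcd((a + 6)^2, (a - 7)*(a - 2)) = 1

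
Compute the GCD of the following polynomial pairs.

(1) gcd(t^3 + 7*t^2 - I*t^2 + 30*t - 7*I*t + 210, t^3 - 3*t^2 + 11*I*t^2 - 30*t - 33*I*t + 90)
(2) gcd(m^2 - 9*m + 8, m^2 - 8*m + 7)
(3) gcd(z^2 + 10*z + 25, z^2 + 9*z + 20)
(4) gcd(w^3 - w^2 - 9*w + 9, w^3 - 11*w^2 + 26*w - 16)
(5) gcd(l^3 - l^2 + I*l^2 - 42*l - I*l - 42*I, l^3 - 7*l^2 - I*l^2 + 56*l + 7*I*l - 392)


(1) = t + 5*I
(2) = m - 1
(3) = z + 5
(4) = w - 1
(5) = l - 7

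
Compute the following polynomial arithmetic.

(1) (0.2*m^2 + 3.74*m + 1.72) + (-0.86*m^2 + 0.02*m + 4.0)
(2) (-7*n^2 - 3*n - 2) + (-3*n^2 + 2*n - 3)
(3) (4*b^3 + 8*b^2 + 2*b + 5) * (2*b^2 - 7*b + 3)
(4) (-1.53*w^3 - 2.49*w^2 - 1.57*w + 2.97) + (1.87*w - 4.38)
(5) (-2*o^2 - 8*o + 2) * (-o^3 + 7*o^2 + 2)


(1) = -0.66*m^2 + 3.76*m + 5.72
(2) = -10*n^2 - n - 5
(3) = 8*b^5 - 12*b^4 - 40*b^3 + 20*b^2 - 29*b + 15
(4) = -1.53*w^3 - 2.49*w^2 + 0.3*w - 1.41
(5) = 2*o^5 - 6*o^4 - 58*o^3 + 10*o^2 - 16*o + 4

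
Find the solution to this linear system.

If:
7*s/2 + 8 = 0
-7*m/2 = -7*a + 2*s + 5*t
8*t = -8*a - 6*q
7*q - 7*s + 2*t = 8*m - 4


Then:
a = 43*t/266 + 351/931
m = 274/133 - 21*t/19
q = -206*t/133 - 468/931
s = -16/7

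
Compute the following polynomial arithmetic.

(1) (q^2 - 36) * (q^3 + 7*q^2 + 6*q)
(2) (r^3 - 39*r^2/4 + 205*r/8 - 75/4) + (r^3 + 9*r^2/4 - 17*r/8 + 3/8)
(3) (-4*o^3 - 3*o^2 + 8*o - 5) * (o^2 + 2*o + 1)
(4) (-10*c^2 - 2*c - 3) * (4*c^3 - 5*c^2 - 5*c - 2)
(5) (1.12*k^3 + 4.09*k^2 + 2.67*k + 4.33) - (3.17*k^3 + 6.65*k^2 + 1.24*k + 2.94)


(1) = q^5 + 7*q^4 - 30*q^3 - 252*q^2 - 216*q
(2) = 2*r^3 - 15*r^2/2 + 47*r/2 - 147/8
(3) = -4*o^5 - 11*o^4 - 2*o^3 + 8*o^2 - 2*o - 5
(4) = -40*c^5 + 42*c^4 + 48*c^3 + 45*c^2 + 19*c + 6
(5) = -2.05*k^3 - 2.56*k^2 + 1.43*k + 1.39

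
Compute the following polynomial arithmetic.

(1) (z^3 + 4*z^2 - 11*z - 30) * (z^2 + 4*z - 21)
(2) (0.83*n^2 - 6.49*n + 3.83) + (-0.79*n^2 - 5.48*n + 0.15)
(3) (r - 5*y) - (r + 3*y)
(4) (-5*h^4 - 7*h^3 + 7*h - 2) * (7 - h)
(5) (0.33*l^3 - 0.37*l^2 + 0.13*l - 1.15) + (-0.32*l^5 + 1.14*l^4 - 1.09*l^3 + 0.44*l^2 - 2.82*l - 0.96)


(1) = z^5 + 8*z^4 - 16*z^3 - 158*z^2 + 111*z + 630
(2) = 0.04*n^2 - 11.97*n + 3.98
(3) = -8*y
(4) = 5*h^5 - 28*h^4 - 49*h^3 - 7*h^2 + 51*h - 14
(5) = -0.32*l^5 + 1.14*l^4 - 0.76*l^3 + 0.07*l^2 - 2.69*l - 2.11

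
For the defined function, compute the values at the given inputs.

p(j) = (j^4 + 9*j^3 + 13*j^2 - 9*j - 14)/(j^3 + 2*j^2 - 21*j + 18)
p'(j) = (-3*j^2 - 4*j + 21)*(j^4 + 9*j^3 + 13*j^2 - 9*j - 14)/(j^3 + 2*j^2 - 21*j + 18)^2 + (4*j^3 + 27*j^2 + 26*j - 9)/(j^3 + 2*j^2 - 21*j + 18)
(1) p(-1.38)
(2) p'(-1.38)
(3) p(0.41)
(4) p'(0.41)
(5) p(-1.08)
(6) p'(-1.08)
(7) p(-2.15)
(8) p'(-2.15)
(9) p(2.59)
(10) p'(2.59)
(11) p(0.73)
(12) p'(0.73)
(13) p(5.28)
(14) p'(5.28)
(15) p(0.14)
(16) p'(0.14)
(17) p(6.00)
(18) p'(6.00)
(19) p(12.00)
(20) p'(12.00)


(1) = 0.07
(2) = -0.05
(3) = -1.52
(4) = -2.26
(5) = 0.02
(6) = -0.24
(7) = -0.04
(8) = 0.31
(9) = -44.87
(10) = -131.17
(11) = -2.39
(12) = -3.26
(13) = 21.83
(14) = -3.26
(15) = -0.99
(16) = -1.66
(17) = 20.22
(18) = -1.45
(19) = 21.35
(20) = 0.73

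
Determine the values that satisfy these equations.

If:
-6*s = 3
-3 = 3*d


Then:
d = -1
s = -1/2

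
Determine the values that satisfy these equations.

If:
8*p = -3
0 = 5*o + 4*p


Then:
o = 3/10
p = -3/8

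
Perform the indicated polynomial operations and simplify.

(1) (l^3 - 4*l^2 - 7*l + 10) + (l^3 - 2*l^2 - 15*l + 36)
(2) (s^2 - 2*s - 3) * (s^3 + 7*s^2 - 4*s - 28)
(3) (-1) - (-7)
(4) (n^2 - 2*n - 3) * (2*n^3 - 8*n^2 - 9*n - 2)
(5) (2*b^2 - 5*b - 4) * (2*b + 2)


(1) = 2*l^3 - 6*l^2 - 22*l + 46
(2) = s^5 + 5*s^4 - 21*s^3 - 41*s^2 + 68*s + 84
(3) = 6
(4) = 2*n^5 - 12*n^4 + n^3 + 40*n^2 + 31*n + 6
(5) = 4*b^3 - 6*b^2 - 18*b - 8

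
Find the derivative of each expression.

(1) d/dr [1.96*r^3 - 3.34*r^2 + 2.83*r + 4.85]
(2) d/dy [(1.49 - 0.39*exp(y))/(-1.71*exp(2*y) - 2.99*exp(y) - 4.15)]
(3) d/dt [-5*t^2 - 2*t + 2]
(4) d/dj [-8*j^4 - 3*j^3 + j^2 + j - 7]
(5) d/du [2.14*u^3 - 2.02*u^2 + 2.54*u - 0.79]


(1) = 5.88*r^2 - 6.68*r + 2.83
(2) = (-0.6669*exp(2*y) + 5.0958*exp(y) + 6.0736)*exp(y)/(2.9241*exp(4*y) + 10.2258*exp(3*y) + 23.1331*exp(2*y) + 24.817*exp(y) + 17.2225)
(3) = -10*t - 2
(4) = -32*j^3 - 9*j^2 + 2*j + 1
(5) = 6.42*u^2 - 4.04*u + 2.54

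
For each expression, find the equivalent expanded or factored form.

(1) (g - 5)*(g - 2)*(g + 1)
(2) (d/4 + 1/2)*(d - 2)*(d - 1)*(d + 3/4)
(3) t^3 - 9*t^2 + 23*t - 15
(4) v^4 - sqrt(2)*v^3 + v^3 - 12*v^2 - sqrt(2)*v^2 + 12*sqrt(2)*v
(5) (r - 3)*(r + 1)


(1) = g^3 - 6*g^2 + 3*g + 10
(2) = d^4/4 - d^3/16 - 19*d^2/16 + d/4 + 3/4
(3) = (t - 5)*(t - 3)*(t - 1)
(4) = v*(v - 3)*(v + 4)*(v - sqrt(2))
(5) = r^2 - 2*r - 3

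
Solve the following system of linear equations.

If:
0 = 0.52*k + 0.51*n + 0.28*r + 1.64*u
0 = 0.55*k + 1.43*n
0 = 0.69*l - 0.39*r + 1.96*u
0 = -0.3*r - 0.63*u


Then:
k = -3.24845605700713*u
l = -4.02753623188406*u
n = 1.24940617577197*u
r = -2.1*u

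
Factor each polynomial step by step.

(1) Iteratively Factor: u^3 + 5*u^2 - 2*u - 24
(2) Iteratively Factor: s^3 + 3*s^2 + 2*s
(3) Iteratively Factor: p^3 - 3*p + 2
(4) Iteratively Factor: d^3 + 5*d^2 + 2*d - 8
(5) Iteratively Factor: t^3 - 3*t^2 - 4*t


(1) = (u - 2)*(u^2 + 7*u + 12) = (u - 2)*(u + 4)*(u + 3)
(2) = (s + 1)*(s^2 + 2*s) = (s + 1)*(s + 2)*(s)
(3) = (p - 1)*(p^2 + p - 2) = (p - 1)*(p + 2)*(p - 1)
(4) = (d + 2)*(d^2 + 3*d - 4) = (d - 1)*(d + 2)*(d + 4)
(5) = (t)*(t^2 - 3*t - 4) = t*(t + 1)*(t - 4)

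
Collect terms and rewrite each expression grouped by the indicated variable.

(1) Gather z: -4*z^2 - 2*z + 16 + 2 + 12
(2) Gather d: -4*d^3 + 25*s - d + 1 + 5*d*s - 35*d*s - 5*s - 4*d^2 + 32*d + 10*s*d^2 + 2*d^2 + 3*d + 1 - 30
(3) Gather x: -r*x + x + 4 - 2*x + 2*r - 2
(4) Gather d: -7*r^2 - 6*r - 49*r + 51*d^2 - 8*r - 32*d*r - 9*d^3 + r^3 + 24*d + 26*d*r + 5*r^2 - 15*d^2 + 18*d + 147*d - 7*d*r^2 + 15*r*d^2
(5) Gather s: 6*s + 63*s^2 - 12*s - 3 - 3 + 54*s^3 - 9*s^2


(1) = -4*z^2 - 2*z + 30
(2) = -4*d^3 + d^2*(10*s - 2) + d*(34 - 30*s) + 20*s - 28
(3) = 2*r + x*(-r - 1) + 2
(4) = -9*d^3 + d^2*(15*r + 36) + d*(-7*r^2 - 6*r + 189) + r^3 - 2*r^2 - 63*r
(5) = 54*s^3 + 54*s^2 - 6*s - 6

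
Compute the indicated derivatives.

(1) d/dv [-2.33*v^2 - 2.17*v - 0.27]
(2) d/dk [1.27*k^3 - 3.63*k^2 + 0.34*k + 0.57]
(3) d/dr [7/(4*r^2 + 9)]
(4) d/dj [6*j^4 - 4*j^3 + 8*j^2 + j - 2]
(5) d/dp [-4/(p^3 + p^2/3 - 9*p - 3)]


(1) = -4.66*v - 2.17
(2) = 3.81*k^2 - 7.26*k + 0.34
(3) = -56*r/(4*r^2 + 9)^2
(4) = 24*j^3 - 12*j^2 + 16*j + 1
(5) = 12*(9*p^2 + 2*p - 27)/(3*p^3 + p^2 - 27*p - 9)^2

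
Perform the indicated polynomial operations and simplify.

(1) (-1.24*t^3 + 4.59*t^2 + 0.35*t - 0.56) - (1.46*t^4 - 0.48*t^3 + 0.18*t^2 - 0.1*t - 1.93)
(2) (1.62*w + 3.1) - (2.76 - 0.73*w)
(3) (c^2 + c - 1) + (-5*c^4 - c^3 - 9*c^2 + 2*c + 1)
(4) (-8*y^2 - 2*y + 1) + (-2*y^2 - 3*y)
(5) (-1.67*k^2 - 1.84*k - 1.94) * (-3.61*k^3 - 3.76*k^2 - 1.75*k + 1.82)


(1) = -1.46*t^4 - 0.76*t^3 + 4.41*t^2 + 0.45*t + 1.37
(2) = 2.35*w + 0.34
(3) = -5*c^4 - c^3 - 8*c^2 + 3*c
(4) = -10*y^2 - 5*y + 1
(5) = 6.0287*k^5 + 12.9216*k^4 + 16.8443*k^3 + 7.475*k^2 + 0.0462*k - 3.5308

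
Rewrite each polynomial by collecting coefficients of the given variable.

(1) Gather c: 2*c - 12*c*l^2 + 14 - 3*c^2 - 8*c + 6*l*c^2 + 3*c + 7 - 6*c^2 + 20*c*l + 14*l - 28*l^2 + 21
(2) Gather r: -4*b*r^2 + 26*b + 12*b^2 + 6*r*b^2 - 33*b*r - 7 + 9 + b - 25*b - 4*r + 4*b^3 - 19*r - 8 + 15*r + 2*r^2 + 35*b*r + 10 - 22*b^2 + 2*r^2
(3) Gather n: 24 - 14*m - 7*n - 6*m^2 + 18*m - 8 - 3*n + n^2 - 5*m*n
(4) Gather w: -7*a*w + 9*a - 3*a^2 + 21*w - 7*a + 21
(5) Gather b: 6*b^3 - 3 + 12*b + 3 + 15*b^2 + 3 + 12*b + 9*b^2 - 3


(1) = c^2*(6*l - 9) + c*(-12*l^2 + 20*l - 3) - 28*l^2 + 14*l + 42
(2) = 4*b^3 - 10*b^2 + 2*b + r^2*(4 - 4*b) + r*(6*b^2 + 2*b - 8) + 4
(3) = -6*m^2 + 4*m + n^2 + n*(-5*m - 10) + 16
(4) = -3*a^2 + 2*a + w*(21 - 7*a) + 21
(5) = 6*b^3 + 24*b^2 + 24*b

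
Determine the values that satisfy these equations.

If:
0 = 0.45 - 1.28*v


Then:
v = 0.35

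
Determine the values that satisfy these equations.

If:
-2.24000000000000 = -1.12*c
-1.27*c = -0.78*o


Then:
c = 2.00
o = 3.26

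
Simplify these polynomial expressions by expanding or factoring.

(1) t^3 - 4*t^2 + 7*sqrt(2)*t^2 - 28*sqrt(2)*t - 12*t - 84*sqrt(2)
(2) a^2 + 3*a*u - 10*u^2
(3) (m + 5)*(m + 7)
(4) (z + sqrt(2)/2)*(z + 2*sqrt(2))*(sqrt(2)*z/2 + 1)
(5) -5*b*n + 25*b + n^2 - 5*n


(1) = (t - 6)*(t + 2)*(t + 7*sqrt(2))
(2) = (a - 2*u)*(a + 5*u)
(3) = m^2 + 12*m + 35
(4) = sqrt(2)*z^3/2 + 7*z^2/2 + 7*sqrt(2)*z/2 + 2
(5) = (-5*b + n)*(n - 5)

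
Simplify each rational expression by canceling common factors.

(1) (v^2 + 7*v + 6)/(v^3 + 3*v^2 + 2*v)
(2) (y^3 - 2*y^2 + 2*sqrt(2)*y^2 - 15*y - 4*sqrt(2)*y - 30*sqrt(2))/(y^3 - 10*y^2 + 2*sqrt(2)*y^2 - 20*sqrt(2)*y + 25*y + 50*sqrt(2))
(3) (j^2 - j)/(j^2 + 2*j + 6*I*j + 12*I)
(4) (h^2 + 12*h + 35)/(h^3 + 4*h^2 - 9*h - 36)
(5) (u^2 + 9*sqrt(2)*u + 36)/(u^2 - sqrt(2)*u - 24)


(1) = (v + 6)/(v^2 + 2*v)
(2) = (y + 3)/(y - 5)
(3) = (j^2 - j)/(j^2 + j*(2 + 6*I) + 12*I)
(4) = (h^2 + 12*h + 35)/(h^3 + 4*h^2 - 9*h - 36)
(5) = (u + 6*sqrt(2))/(u - 4*sqrt(2))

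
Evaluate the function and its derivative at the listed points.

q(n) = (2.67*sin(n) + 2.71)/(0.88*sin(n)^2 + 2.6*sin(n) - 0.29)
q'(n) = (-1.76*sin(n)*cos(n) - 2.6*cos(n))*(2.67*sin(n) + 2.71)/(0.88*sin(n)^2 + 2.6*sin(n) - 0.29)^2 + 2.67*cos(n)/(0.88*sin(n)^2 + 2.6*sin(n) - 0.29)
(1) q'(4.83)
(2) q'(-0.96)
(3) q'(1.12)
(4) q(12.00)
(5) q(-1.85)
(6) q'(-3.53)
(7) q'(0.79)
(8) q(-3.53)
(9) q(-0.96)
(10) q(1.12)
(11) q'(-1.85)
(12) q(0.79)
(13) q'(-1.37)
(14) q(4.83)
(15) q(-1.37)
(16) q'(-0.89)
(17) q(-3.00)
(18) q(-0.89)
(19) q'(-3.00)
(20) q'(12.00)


(1) = -0.16
(2) = -0.94
(3) = -0.80
(4) = -0.89
(5) = -0.07
(6) = 13.69
(7) = -2.18
(8) = 4.53
(9) = -0.29
(10) = 1.85
(11) = 0.38
(12) = 2.30
(13) = -0.27
(14) = -0.03
(15) = -0.05
(16) = -1.10
(17) = -3.65
(18) = -0.36
(19) = 17.42
(20) = -2.44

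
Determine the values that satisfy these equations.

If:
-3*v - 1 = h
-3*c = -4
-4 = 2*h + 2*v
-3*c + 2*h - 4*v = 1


Then:
No Solution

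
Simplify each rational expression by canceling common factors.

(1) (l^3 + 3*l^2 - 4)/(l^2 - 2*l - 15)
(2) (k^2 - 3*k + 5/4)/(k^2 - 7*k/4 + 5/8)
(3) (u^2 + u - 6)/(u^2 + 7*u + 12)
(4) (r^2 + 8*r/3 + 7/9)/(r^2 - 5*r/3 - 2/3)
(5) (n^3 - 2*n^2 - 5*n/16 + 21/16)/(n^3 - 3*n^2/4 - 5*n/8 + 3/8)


(1) = (l^3 + 3*l^2 - 4)/(l^2 - 2*l - 15)
(2) = (4*k - 10)/(4*k - 5)
(3) = (u - 2)/(u + 4)
(4) = (3*r + 7)/(3*r - 6)
(5) = (4*n - 7)/(4*n - 2)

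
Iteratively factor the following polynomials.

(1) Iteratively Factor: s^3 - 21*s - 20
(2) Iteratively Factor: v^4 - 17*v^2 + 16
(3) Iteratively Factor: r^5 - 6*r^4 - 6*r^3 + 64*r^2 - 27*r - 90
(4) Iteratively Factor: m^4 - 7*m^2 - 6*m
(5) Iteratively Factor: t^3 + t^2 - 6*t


(1) = (s - 5)*(s^2 + 5*s + 4) = (s - 5)*(s + 4)*(s + 1)
(2) = (v + 4)*(v^3 - 4*v^2 - v + 4) = (v - 4)*(v + 4)*(v^2 - 1) = (v - 4)*(v - 1)*(v + 4)*(v + 1)
(3) = (r - 3)*(r^4 - 3*r^3 - 15*r^2 + 19*r + 30) = (r - 3)*(r + 3)*(r^3 - 6*r^2 + 3*r + 10) = (r - 3)*(r - 2)*(r + 3)*(r^2 - 4*r - 5) = (r - 5)*(r - 3)*(r - 2)*(r + 3)*(r + 1)
(4) = (m + 1)*(m^3 - m^2 - 6*m) = (m + 1)*(m + 2)*(m^2 - 3*m) = (m - 3)*(m + 1)*(m + 2)*(m)
(5) = (t)*(t^2 + t - 6) = t*(t - 2)*(t + 3)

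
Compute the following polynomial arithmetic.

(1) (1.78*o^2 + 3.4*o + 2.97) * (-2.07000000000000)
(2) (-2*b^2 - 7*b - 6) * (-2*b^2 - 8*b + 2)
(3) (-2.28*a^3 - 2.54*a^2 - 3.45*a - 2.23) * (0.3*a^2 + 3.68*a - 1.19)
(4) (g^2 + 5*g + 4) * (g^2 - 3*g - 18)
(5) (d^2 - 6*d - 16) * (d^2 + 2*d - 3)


(1) = -3.6846*o^2 - 7.038*o - 6.1479
(2) = 4*b^4 + 30*b^3 + 64*b^2 + 34*b - 12
(3) = -0.684*a^5 - 9.1524*a^4 - 7.669*a^3 - 10.3424*a^2 - 4.1009*a + 2.6537
(4) = g^4 + 2*g^3 - 29*g^2 - 102*g - 72
(5) = d^4 - 4*d^3 - 31*d^2 - 14*d + 48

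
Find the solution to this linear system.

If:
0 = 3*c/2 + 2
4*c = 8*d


Then:
c = -4/3
d = -2/3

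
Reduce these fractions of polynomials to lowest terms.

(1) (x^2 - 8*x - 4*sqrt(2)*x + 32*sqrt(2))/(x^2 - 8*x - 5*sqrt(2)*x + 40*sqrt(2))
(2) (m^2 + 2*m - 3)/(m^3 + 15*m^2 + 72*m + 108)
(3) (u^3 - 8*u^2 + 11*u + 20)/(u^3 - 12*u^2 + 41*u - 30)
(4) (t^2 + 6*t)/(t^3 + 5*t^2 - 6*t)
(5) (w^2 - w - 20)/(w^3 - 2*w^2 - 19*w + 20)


(1) = (x - 4*sqrt(2))/(x - 5*sqrt(2))
(2) = (m - 1)/(m^2 + 12*m + 36)
(3) = (u^2 - 3*u - 4)/(u^2 - 7*u + 6)
(4) = 1/(t - 1)
(5) = 1/(w - 1)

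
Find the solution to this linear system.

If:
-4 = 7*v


Then:
v = -4/7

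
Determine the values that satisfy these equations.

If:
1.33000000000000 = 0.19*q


Then:
q = 7.00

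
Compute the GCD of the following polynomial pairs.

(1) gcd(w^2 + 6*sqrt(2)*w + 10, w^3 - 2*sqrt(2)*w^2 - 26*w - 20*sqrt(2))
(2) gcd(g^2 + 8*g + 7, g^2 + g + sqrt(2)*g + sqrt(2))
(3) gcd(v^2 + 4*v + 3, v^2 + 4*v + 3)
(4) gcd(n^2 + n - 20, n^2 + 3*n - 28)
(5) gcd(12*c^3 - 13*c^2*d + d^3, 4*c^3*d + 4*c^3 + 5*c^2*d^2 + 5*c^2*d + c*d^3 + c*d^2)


(1) = w + sqrt(2)
(2) = g + 1
(3) = gcd((v + 1)*(v + 3), (v + 1)*(v + 3)) = v^2 + 4*v + 3
(4) = gcd((n - 4)*(n + 5), (n - 4)*(n + 7)) = n - 4
(5) = 4*c + d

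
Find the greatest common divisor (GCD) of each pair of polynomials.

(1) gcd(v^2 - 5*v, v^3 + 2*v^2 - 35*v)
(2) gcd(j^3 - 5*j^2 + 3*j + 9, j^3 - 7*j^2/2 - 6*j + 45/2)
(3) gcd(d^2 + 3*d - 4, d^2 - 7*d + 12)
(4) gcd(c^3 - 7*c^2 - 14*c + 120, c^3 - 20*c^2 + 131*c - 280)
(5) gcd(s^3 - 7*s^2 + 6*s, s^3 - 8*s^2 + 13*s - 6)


(1) = gcd(v*(v - 5), v*(v - 5)*(v + 7)) = v^2 - 5*v
(2) = gcd((j - 3)^2*(j + 1), (j - 3)^2*(j + 5/2)) = j^2 - 6*j + 9
(3) = gcd((d - 1)*(d + 4), (d - 4)*(d - 3)) = 1
(4) = gcd((c - 6)*(c - 5)*(c + 4), (c - 8)*(c - 7)*(c - 5)) = c - 5
(5) = gcd(s*(s - 6)*(s - 1), (s - 6)*(s - 1)^2) = s^2 - 7*s + 6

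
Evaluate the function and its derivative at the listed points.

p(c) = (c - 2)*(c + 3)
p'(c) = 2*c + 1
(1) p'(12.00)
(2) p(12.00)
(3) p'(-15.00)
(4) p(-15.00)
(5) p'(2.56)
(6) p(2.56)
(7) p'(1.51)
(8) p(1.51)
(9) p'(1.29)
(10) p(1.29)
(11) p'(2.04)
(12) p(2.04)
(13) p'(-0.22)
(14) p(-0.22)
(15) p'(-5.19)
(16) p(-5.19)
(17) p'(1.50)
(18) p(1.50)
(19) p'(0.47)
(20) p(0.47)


(1) = 25.00
(2) = 150.00
(3) = -29.00
(4) = 204.00
(5) = 6.12
(6) = 3.11
(7) = 4.02
(8) = -2.21
(9) = 3.58
(10) = -3.05
(11) = 5.08
(12) = 0.20
(13) = 0.56
(14) = -6.17
(15) = -9.38
(16) = 15.75
(17) = 4.00
(18) = -2.25
(19) = 1.94
(20) = -5.31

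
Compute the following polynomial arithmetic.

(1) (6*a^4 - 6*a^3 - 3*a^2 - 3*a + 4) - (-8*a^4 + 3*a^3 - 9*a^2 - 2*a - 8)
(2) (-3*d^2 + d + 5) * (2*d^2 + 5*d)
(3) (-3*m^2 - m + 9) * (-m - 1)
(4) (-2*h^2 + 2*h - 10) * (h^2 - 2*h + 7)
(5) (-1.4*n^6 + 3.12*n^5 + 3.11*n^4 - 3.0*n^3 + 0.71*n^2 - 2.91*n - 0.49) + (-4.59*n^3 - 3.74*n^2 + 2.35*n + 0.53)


(1) = 14*a^4 - 9*a^3 + 6*a^2 - a + 12
(2) = -6*d^4 - 13*d^3 + 15*d^2 + 25*d
(3) = 3*m^3 + 4*m^2 - 8*m - 9
(4) = -2*h^4 + 6*h^3 - 28*h^2 + 34*h - 70
(5) = -1.4*n^6 + 3.12*n^5 + 3.11*n^4 - 7.59*n^3 - 3.03*n^2 - 0.56*n + 0.04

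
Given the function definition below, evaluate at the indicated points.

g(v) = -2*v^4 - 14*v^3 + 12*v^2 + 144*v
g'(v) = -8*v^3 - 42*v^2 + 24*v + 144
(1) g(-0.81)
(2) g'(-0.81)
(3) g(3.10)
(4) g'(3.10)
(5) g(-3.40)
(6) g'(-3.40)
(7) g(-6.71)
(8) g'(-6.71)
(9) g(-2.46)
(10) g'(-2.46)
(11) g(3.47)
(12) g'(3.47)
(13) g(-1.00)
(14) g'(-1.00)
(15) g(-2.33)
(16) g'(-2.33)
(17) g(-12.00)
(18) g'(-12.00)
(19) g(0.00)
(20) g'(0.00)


(1) = -102.19
(2) = 101.26
(3) = -40.06
(4) = -423.55
(5) = -67.89
(6) = -108.69
(7) = -250.73
(8) = 508.84
(9) = -146.45
(10) = -50.11
(11) = -230.74
(12) = -612.69
(13) = -120.00
(14) = 86.00
(15) = -152.23
(16) = -38.74
(17) = -17280.00
(18) = 7632.00
(19) = 0.00
(20) = 144.00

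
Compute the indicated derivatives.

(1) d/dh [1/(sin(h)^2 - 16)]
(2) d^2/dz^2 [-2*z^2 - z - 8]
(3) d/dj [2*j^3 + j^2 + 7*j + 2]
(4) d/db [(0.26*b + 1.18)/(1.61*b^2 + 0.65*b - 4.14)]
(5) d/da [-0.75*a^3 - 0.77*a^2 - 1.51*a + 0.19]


(1) = -2*sin(h)*cos(h)/(sin(h)^2 - 16)^2
(2) = -4
(3) = 6*j^2 + 2*j + 7
(4) = (0.4186*b^2 + 0.169*b - (0.26*b + 1.18)*(3.22*b + 0.65) - 1.0764)/(1.61*b^2 + 0.65*b - 4.14)^2
(5) = -2.25*a^2 - 1.54*a - 1.51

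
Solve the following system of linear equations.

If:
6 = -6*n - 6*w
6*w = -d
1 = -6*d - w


Then:
d = -6/35
n = -36/35
w = 1/35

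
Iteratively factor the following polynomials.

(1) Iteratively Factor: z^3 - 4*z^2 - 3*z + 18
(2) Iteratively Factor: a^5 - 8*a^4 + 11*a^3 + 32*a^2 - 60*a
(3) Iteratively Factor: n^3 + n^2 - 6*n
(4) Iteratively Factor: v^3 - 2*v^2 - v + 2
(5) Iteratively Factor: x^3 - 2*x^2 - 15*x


(1) = (z - 3)*(z^2 - z - 6) = (z - 3)^2*(z + 2)
(2) = (a)*(a^4 - 8*a^3 + 11*a^2 + 32*a - 60) = a*(a - 5)*(a^3 - 3*a^2 - 4*a + 12) = a*(a - 5)*(a - 3)*(a^2 - 4) = a*(a - 5)*(a - 3)*(a - 2)*(a + 2)
(3) = (n)*(n^2 + n - 6) = n*(n + 3)*(n - 2)
(4) = (v - 1)*(v^2 - v - 2) = (v - 1)*(v + 1)*(v - 2)
(5) = (x - 5)*(x^2 + 3*x) = (x - 5)*(x + 3)*(x)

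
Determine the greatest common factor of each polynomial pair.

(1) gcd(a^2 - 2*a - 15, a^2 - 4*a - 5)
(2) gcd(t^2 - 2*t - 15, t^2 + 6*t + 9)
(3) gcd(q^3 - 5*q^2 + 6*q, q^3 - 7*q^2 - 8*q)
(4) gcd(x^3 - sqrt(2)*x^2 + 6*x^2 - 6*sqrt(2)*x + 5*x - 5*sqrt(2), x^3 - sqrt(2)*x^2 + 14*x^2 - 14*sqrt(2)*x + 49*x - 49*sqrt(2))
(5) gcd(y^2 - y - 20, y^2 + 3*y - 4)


(1) = a - 5
(2) = t + 3
(3) = q
(4) = x - sqrt(2)
(5) = gcd((y - 5)*(y + 4), (y - 1)*(y + 4)) = y + 4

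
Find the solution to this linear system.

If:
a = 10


Then:
a = 10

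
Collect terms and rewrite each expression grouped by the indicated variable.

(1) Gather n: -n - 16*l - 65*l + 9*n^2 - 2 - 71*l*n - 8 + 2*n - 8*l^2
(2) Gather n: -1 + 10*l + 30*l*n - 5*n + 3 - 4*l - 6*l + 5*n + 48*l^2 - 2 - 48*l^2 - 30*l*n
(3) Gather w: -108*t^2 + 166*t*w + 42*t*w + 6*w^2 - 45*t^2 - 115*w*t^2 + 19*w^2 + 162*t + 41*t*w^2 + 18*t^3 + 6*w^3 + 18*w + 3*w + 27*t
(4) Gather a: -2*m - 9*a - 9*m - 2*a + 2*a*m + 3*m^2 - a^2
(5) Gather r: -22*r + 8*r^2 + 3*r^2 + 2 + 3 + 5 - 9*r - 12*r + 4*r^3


(1) = -8*l^2 - 81*l + 9*n^2 + n*(1 - 71*l) - 10
(2) = 0
(3) = 18*t^3 - 153*t^2 + 189*t + 6*w^3 + w^2*(41*t + 25) + w*(-115*t^2 + 208*t + 21)
(4) = -a^2 + a*(2*m - 11) + 3*m^2 - 11*m
(5) = 4*r^3 + 11*r^2 - 43*r + 10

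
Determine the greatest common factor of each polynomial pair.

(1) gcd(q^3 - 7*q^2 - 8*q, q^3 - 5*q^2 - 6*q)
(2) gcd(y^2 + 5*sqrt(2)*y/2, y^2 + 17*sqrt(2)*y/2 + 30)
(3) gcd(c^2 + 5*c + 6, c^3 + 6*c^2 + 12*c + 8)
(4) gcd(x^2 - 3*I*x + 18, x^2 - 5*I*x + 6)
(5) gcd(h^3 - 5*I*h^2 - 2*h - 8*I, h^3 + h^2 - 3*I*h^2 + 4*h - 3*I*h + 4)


(1) = gcd(q*(q - 8)*(q + 1), q*(q - 6)*(q + 1)) = q^2 + q
(2) = y + 5*sqrt(2)/2
(3) = c + 2
(4) = gcd((x - 6*I)*(x + 3*I), (x - 6*I)*(x + I)) = x - 6*I
(5) = h^2 - 3*I*h + 4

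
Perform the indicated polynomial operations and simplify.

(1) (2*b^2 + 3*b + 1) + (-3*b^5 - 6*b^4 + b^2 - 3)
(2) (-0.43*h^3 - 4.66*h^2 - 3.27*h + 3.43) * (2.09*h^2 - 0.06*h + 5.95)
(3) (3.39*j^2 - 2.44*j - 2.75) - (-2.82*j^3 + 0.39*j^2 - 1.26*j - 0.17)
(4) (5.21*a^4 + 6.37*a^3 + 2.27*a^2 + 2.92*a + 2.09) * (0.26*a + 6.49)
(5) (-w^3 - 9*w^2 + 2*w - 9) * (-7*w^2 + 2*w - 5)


(1) = -3*b^5 - 6*b^4 + 3*b^2 + 3*b - 2
(2) = -0.8987*h^5 - 9.7136*h^4 - 9.1132*h^3 - 20.3621*h^2 - 19.6623*h + 20.4085
(3) = 2.82*j^3 + 3.0*j^2 - 1.18*j - 2.58
(4) = 1.3546*a^5 + 35.4691*a^4 + 41.9315*a^3 + 15.4915*a^2 + 19.4942*a + 13.5641
(5) = 7*w^5 + 61*w^4 - 27*w^3 + 112*w^2 - 28*w + 45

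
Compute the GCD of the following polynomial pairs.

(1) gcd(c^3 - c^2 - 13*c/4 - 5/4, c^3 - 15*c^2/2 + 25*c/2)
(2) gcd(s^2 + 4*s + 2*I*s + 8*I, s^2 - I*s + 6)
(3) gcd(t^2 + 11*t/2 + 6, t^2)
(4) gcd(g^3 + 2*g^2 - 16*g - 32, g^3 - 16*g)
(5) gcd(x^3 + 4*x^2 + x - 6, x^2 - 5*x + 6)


(1) = c - 5/2
(2) = s + 2*I
(3) = gcd((t + 3/2)*(t + 4), t^2) = 1
(4) = g^2 - 16
(5) = gcd((x - 1)*(x + 2)*(x + 3), (x - 3)*(x - 2)) = 1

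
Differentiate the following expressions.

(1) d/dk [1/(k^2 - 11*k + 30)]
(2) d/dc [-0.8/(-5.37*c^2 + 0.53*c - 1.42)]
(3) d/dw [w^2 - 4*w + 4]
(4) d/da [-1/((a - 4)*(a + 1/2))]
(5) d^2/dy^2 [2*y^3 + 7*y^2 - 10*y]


(1) = (11 - 2*k)/(k^2 - 11*k + 30)^2
(2) = (0.424 - 8.592*c)/(5.37*c^2 - 0.53*c + 1.42)^2
(3) = 2*w - 4
(4) = 2*(4*a - 7)/((a - 4)^2*(2*a + 1)^2)
(5) = 12*y + 14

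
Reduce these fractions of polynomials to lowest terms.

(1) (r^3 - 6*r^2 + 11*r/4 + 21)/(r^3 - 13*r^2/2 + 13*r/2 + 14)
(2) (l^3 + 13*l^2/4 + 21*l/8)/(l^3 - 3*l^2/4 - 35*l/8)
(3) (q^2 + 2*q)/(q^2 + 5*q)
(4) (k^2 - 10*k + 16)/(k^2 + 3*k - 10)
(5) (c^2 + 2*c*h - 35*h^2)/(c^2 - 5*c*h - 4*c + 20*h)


(1) = (2*r + 3)/(2*r + 2)
(2) = (2*l + 3)/(2*l - 5)
(3) = (q + 2)/(q + 5)
(4) = (k - 8)/(k + 5)
(5) = (c + 7*h)/(c - 4)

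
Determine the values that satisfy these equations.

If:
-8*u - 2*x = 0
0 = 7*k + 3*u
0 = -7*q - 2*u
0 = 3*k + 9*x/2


Then:
k = 0
q = 0
u = 0
x = 0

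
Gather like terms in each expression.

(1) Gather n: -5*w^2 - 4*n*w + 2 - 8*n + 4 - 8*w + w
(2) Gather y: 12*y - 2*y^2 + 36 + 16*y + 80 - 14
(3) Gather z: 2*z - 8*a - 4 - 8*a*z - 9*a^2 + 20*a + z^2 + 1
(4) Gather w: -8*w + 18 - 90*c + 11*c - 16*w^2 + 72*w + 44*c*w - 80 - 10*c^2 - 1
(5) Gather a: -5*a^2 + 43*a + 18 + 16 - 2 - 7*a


(1) = n*(-4*w - 8) - 5*w^2 - 7*w + 6
(2) = -2*y^2 + 28*y + 102
(3) = -9*a^2 + 12*a + z^2 + z*(2 - 8*a) - 3
(4) = -10*c^2 - 79*c - 16*w^2 + w*(44*c + 64) - 63
(5) = -5*a^2 + 36*a + 32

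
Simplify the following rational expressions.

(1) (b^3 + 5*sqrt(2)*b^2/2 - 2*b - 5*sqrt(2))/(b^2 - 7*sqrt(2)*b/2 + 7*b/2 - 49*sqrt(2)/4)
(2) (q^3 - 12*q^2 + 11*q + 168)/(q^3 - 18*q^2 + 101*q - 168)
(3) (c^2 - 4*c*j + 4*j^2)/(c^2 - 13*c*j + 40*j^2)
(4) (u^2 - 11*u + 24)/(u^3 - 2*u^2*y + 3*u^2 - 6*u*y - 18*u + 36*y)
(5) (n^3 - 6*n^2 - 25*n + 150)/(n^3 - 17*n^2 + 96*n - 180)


(1) = (8*b^3 + 20*sqrt(2)*b^2 - 16*b - 40*sqrt(2))/(8*b^2 + b*(28 - 28*sqrt(2)) - 98*sqrt(2))
(2) = (q + 3)/(q - 3)
(3) = (c^2 - 4*c*j + 4*j^2)/(c^2 - 13*c*j + 40*j^2)
(4) = (8 - u)/(-u^2 + 2*u*y - 6*u + 12*y)
(5) = (n + 5)/(n - 6)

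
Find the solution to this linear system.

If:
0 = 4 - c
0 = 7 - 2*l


Then:
c = 4
l = 7/2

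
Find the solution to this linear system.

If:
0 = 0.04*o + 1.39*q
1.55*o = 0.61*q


Then:
o = 0.00
q = 0.00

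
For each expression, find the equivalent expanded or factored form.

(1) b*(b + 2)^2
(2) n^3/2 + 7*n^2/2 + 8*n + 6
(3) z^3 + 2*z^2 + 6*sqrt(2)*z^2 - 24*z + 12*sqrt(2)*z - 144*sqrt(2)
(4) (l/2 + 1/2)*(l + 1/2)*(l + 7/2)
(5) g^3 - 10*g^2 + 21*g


(1) = b^3 + 4*b^2 + 4*b
(2) = (n/2 + 1)*(n + 2)*(n + 3)
(3) = (z - 4)*(z + 6)*(z + 6*sqrt(2))
(4) = l^3/2 + 5*l^2/2 + 23*l/8 + 7/8
(5) = g*(g - 7)*(g - 3)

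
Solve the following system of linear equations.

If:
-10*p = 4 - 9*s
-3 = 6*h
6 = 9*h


Then:
No Solution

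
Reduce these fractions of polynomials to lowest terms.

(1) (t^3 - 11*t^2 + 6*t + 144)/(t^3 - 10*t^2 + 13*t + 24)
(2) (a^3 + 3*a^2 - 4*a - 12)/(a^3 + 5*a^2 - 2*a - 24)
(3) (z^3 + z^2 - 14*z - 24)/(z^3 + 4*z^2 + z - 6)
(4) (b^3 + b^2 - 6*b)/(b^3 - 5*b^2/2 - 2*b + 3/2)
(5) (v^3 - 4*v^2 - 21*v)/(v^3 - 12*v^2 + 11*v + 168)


(1) = (t^2 - 3*t - 18)/(t^2 - 2*t - 3)
(2) = (a + 2)/(a + 4)
(3) = (z - 4)/(z - 1)
(4) = (2*b^3 + 2*b^2 - 12*b)/(2*b^3 - 5*b^2 - 4*b + 3)
(5) = v/(v - 8)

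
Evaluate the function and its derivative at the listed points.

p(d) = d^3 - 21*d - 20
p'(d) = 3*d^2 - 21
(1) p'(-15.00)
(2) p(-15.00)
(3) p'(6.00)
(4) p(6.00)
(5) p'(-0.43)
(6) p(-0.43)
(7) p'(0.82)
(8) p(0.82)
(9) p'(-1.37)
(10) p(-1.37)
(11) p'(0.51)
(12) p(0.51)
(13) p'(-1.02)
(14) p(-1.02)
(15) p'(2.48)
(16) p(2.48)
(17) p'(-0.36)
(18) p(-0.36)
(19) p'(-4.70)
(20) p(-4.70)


(1) = 654.00
(2) = -3080.00
(3) = 87.00
(4) = 70.00
(5) = -20.45
(6) = -11.05
(7) = -18.98
(8) = -36.67
(9) = -15.37
(10) = 6.20
(11) = -20.22
(12) = -30.58
(13) = -17.88
(14) = 0.36
(15) = -2.55
(16) = -56.83
(17) = -20.61
(18) = -12.49
(19) = 45.27
(20) = -25.12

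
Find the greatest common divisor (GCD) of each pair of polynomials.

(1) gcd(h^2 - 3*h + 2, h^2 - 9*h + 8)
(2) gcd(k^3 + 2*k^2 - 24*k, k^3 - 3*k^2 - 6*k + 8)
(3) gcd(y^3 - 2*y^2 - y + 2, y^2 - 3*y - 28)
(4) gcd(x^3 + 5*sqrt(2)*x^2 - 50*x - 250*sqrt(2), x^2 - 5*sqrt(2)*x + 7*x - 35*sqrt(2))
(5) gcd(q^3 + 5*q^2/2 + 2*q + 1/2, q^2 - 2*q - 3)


(1) = h - 1
(2) = gcd(k*(k - 4)*(k + 6), (k - 4)*(k - 1)*(k + 2)) = k - 4
(3) = 1
(4) = gcd((x - 5*sqrt(2))*(x + 5*sqrt(2))^2, (x + 7)*(x - 5*sqrt(2))) = x - 5*sqrt(2)
(5) = q + 1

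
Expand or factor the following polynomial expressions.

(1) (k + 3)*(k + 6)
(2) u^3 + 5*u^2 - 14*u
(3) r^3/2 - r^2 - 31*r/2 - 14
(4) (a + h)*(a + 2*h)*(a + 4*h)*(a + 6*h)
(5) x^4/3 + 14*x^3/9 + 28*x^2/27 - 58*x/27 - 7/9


(1) = k^2 + 9*k + 18
(2) = u*(u - 2)*(u + 7)
(3) = (r/2 + 1/2)*(r - 7)*(r + 4)
(4) = a^4 + 13*a^3*h + 56*a^2*h^2 + 92*a*h^3 + 48*h^4
(5) = (x/3 + 1)*(x - 1)*(x + 1/3)*(x + 7/3)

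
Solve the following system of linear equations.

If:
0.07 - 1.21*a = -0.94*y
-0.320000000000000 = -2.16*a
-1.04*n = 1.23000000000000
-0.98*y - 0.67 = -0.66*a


Then:
No Solution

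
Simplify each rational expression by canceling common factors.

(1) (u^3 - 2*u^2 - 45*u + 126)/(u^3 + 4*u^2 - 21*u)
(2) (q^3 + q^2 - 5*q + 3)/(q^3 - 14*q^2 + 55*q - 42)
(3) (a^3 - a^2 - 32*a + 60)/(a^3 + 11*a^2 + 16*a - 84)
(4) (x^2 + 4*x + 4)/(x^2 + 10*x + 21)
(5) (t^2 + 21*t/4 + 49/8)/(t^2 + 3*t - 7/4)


(1) = (u - 6)/u
(2) = (q^2 + 2*q - 3)/(q^2 - 13*q + 42)
(3) = (a - 5)/(a + 7)
(4) = (x^2 + 4*x + 4)/(x^2 + 10*x + 21)
(5) = (4*t + 7)/(4*t - 2)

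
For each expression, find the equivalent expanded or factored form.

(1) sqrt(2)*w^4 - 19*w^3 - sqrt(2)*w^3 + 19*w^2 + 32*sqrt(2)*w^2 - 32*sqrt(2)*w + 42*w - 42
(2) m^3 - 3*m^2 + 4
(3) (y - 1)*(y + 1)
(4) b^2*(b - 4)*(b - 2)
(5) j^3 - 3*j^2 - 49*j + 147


(1) = (w - 1)*(w - 7*sqrt(2))*(w - 3*sqrt(2))*(sqrt(2)*w + 1)
(2) = (m - 2)^2*(m + 1)
(3) = y^2 - 1
(4) = b^4 - 6*b^3 + 8*b^2
(5) = (j - 7)*(j - 3)*(j + 7)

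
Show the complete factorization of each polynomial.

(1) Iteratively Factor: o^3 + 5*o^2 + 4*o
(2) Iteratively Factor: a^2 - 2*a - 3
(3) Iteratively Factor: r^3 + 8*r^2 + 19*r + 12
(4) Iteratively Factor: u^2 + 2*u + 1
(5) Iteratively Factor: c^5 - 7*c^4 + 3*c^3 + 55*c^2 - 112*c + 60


(1) = (o)*(o^2 + 5*o + 4) = o*(o + 1)*(o + 4)
(2) = (a - 3)*(a + 1)
(3) = (r + 4)*(r^2 + 4*r + 3) = (r + 1)*(r + 4)*(r + 3)
(4) = (u + 1)*(u + 1)
(5) = (c - 1)*(c^4 - 6*c^3 - 3*c^2 + 52*c - 60) = (c - 1)*(c + 3)*(c^3 - 9*c^2 + 24*c - 20) = (c - 5)*(c - 1)*(c + 3)*(c^2 - 4*c + 4) = (c - 5)*(c - 2)*(c - 1)*(c + 3)*(c - 2)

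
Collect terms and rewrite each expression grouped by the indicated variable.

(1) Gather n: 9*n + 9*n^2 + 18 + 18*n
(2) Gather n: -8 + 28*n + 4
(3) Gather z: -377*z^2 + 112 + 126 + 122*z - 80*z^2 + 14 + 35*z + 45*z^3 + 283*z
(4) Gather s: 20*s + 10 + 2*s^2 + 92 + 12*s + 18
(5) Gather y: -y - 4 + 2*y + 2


(1) = 9*n^2 + 27*n + 18
(2) = 28*n - 4
(3) = 45*z^3 - 457*z^2 + 440*z + 252
(4) = 2*s^2 + 32*s + 120
(5) = y - 2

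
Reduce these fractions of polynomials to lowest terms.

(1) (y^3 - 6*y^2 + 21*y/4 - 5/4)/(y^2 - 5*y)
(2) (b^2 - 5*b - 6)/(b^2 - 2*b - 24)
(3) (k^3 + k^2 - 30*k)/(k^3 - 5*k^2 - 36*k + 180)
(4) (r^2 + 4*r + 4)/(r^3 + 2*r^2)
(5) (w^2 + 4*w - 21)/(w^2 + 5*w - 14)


(1) = (4*y^2 - 4*y + 1)/(4*y)
(2) = (b + 1)/(b + 4)
(3) = k/(k - 6)
(4) = (r + 2)/r^2
(5) = (w - 3)/(w - 2)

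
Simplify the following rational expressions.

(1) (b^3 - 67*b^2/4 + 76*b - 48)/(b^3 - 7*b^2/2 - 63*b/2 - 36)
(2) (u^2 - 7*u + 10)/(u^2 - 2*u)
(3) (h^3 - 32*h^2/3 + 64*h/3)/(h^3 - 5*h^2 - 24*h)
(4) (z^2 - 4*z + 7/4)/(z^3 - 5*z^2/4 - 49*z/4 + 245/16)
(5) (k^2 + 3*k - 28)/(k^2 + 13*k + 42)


(1) = (4*b^2 - 35*b + 24)/(4*b^2 + 18*b + 18)
(2) = (u - 5)/u
(3) = (3*h - 8)/(3*h + 9)
(4) = (8*z - 4)/(8*z^2 + 18*z - 35)
(5) = (k - 4)/(k + 6)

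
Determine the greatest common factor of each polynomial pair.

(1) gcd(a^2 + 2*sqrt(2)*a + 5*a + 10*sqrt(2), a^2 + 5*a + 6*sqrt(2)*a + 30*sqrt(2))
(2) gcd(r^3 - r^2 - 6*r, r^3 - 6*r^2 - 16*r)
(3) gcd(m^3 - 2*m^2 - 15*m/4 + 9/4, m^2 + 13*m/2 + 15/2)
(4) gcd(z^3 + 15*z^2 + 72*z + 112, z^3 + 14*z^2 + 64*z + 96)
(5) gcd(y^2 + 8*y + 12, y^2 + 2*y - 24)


(1) = a + 5
(2) = r^2 + 2*r
(3) = m + 3/2
(4) = gcd((z + 4)^2*(z + 7), (z + 4)^2*(z + 6)) = z^2 + 8*z + 16
(5) = gcd((y + 2)*(y + 6), (y - 4)*(y + 6)) = y + 6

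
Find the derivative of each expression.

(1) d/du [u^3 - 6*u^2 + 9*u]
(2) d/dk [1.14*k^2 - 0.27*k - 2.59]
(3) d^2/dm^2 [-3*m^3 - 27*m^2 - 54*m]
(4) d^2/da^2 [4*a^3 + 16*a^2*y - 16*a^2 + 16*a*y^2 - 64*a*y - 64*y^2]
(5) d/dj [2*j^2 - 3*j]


(1) = 3*u^2 - 12*u + 9
(2) = 2.28*k - 0.27
(3) = -18*m - 54
(4) = 24*a + 32*y - 32
(5) = 4*j - 3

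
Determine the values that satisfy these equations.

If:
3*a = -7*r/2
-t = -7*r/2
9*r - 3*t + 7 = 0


Then:
a = -49/9
r = 14/3
t = 49/3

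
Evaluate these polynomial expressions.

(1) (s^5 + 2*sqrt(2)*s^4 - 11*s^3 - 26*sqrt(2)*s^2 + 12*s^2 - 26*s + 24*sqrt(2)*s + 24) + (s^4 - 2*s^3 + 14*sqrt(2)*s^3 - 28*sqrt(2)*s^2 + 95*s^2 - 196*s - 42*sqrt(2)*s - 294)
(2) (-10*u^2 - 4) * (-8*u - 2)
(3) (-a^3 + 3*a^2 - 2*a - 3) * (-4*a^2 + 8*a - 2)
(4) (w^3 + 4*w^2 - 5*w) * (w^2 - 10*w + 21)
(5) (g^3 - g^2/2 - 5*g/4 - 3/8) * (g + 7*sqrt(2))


(1) = s^5 + s^4 + 2*sqrt(2)*s^4 - 13*s^3 + 14*sqrt(2)*s^3 - 54*sqrt(2)*s^2 + 107*s^2 - 222*s - 18*sqrt(2)*s - 270
(2) = 80*u^3 + 20*u^2 + 32*u + 8
(3) = 4*a^5 - 20*a^4 + 34*a^3 - 10*a^2 - 20*a + 6
(4) = w^5 - 6*w^4 - 24*w^3 + 134*w^2 - 105*w
(5) = g^4 - g^3/2 + 7*sqrt(2)*g^3 - 7*sqrt(2)*g^2/2 - 5*g^2/4 - 35*sqrt(2)*g/4 - 3*g/8 - 21*sqrt(2)/8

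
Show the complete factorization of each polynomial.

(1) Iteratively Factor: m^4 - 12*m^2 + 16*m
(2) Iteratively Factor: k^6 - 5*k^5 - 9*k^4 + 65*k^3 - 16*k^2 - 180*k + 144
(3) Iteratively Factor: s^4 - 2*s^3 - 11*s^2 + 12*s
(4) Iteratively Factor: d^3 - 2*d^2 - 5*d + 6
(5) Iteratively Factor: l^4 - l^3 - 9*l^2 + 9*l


(1) = (m - 2)*(m^3 + 2*m^2 - 8*m) = (m - 2)*(m + 4)*(m^2 - 2*m) = m*(m - 2)*(m + 4)*(m - 2)
(2) = (k + 3)*(k^5 - 8*k^4 + 15*k^3 + 20*k^2 - 76*k + 48) = (k + 2)*(k + 3)*(k^4 - 10*k^3 + 35*k^2 - 50*k + 24) = (k - 1)*(k + 2)*(k + 3)*(k^3 - 9*k^2 + 26*k - 24) = (k - 2)*(k - 1)*(k + 2)*(k + 3)*(k^2 - 7*k + 12) = (k - 3)*(k - 2)*(k - 1)*(k + 2)*(k + 3)*(k - 4)
(3) = (s - 4)*(s^3 + 2*s^2 - 3*s) = s*(s - 4)*(s^2 + 2*s - 3) = s*(s - 4)*(s + 3)*(s - 1)
(4) = (d - 3)*(d^2 + d - 2) = (d - 3)*(d + 2)*(d - 1)
(5) = (l - 3)*(l^3 + 2*l^2 - 3*l) = (l - 3)*(l + 3)*(l^2 - l) = (l - 3)*(l - 1)*(l + 3)*(l)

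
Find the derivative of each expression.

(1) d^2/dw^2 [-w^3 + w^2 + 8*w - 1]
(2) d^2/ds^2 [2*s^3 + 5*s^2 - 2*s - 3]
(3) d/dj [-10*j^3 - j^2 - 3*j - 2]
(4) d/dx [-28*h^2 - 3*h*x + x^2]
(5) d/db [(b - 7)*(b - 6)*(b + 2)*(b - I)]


(1) = 2 - 6*w
(2) = 12*s + 10
(3) = -30*j^2 - 2*j - 3
(4) = -3*h + 2*x
(5) = 4*b^3 + b^2*(-33 - 3*I) + b*(32 + 22*I) + 84 - 16*I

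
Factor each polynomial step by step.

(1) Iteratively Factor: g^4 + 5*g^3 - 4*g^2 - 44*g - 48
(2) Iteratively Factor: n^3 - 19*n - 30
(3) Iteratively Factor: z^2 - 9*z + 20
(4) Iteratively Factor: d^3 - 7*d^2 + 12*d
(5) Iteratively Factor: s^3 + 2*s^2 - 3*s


(1) = (g + 2)*(g^3 + 3*g^2 - 10*g - 24) = (g + 2)^2*(g^2 + g - 12) = (g + 2)^2*(g + 4)*(g - 3)
(2) = (n + 2)*(n^2 - 2*n - 15) = (n + 2)*(n + 3)*(n - 5)
(3) = (z - 4)*(z - 5)
(4) = (d - 4)*(d^2 - 3*d) = d*(d - 4)*(d - 3)
(5) = (s - 1)*(s^2 + 3*s) = (s - 1)*(s + 3)*(s)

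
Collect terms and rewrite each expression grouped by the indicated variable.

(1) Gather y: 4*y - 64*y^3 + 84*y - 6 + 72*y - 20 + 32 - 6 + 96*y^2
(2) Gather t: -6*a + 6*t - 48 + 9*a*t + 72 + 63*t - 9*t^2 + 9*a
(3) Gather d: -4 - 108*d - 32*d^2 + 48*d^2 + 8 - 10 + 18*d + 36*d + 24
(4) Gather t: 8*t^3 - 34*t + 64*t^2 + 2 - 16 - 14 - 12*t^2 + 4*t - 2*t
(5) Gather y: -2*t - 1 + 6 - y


(1) = -64*y^3 + 96*y^2 + 160*y
(2) = 3*a - 9*t^2 + t*(9*a + 69) + 24
(3) = 16*d^2 - 54*d + 18
(4) = 8*t^3 + 52*t^2 - 32*t - 28
(5) = -2*t - y + 5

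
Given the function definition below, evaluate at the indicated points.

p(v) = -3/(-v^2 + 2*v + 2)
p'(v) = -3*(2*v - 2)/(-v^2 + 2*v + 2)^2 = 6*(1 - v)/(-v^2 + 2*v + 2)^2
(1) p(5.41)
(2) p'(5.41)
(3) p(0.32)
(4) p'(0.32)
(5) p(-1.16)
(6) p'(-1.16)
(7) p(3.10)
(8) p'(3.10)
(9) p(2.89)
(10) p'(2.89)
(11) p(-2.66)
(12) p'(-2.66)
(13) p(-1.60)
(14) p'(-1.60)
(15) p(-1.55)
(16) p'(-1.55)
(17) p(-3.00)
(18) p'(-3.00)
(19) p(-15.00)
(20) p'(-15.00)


(1) = 0.18
(2) = -0.10
(3) = -1.18
(4) = 0.63
(5) = 1.80
(6) = 4.67
(7) = 2.13
(8) = -6.34
(9) = 5.24
(10) = -34.65
(11) = 0.29
(12) = 0.20
(13) = 0.80
(14) = 1.10
(15) = 0.86
(16) = 1.25
(17) = 0.23
(18) = 0.14
(19) = 0.01
(20) = 0.00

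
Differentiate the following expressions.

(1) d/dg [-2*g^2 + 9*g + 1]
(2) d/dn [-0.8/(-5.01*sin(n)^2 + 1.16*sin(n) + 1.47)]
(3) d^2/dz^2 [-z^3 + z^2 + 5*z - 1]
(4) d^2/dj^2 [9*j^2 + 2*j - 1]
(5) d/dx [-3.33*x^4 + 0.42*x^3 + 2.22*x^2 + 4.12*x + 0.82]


(1) = 9 - 4*g
(2) = (0.928 - 8.016*sin(n))*cos(n)/(-5.01*sin(n)^2 + 1.16*sin(n) + 1.47)^2
(3) = 2 - 6*z
(4) = 18
(5) = -13.32*x^3 + 1.26*x^2 + 4.44*x + 4.12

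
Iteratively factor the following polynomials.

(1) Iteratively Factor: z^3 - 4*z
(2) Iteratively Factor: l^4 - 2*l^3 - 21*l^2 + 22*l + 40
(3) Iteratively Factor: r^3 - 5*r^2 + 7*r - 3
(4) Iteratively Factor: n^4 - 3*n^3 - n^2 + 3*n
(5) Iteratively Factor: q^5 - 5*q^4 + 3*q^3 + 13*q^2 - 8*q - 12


(1) = (z)*(z^2 - 4) = z*(z - 2)*(z + 2)
(2) = (l + 1)*(l^3 - 3*l^2 - 18*l + 40) = (l - 5)*(l + 1)*(l^2 + 2*l - 8) = (l - 5)*(l - 2)*(l + 1)*(l + 4)
(3) = (r - 1)*(r^2 - 4*r + 3) = (r - 1)^2*(r - 3)
(4) = (n - 3)*(n^3 - n) = n*(n - 3)*(n^2 - 1) = n*(n - 3)*(n - 1)*(n + 1)
(5) = (q + 1)*(q^4 - 6*q^3 + 9*q^2 + 4*q - 12) = (q - 2)*(q + 1)*(q^3 - 4*q^2 + q + 6) = (q - 2)*(q + 1)^2*(q^2 - 5*q + 6) = (q - 2)^2*(q + 1)^2*(q - 3)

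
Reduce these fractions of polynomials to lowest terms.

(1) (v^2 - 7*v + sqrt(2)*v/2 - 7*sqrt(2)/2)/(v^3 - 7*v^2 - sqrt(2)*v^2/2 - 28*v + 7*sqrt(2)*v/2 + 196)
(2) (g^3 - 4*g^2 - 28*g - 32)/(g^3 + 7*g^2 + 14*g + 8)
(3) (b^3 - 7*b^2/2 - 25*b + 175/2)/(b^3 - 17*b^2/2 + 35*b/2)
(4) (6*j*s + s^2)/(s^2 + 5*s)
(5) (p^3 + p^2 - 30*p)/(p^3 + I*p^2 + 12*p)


(1) = (4*v + 2*sqrt(2))/(4*v^2 - 2*sqrt(2)*v - 112)
(2) = (g^2 - 6*g - 16)/(g^2 + 5*g + 4)
(3) = (b + 5)/b
(4) = (6*j + s)/(s + 5)
(5) = (p^2 + p - 30)/(p^2 + I*p + 12)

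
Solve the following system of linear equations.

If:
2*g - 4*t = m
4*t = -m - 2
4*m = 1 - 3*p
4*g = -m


Then:
g = -1
m = 4
p = -5
t = -3/2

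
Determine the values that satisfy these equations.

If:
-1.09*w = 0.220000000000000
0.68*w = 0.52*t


Then:
t = -0.26
w = -0.20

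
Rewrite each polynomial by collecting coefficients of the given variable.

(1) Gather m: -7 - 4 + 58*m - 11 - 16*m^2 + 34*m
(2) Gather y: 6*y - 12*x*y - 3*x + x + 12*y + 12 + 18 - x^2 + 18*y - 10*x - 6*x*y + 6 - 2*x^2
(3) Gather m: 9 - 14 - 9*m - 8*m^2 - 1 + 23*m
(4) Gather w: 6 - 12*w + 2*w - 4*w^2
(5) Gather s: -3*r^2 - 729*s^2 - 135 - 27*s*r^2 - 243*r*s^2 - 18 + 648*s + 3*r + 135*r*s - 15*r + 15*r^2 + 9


(1) = -16*m^2 + 92*m - 22
(2) = -3*x^2 - 12*x + y*(36 - 18*x) + 36
(3) = -8*m^2 + 14*m - 6
(4) = -4*w^2 - 10*w + 6
(5) = 12*r^2 - 12*r + s^2*(-243*r - 729) + s*(-27*r^2 + 135*r + 648) - 144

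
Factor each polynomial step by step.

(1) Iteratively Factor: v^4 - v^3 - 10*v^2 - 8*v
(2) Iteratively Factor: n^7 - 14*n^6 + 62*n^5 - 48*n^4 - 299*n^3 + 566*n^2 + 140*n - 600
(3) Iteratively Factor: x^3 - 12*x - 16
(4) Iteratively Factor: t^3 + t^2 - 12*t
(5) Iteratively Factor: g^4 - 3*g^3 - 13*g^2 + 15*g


(1) = (v + 2)*(v^3 - 3*v^2 - 4*v) = (v - 4)*(v + 2)*(v^2 + v) = v*(v - 4)*(v + 2)*(v + 1)
(2) = (n - 2)*(n^6 - 12*n^5 + 38*n^4 + 28*n^3 - 243*n^2 + 80*n + 300) = (n - 5)*(n - 2)*(n^5 - 7*n^4 + 3*n^3 + 43*n^2 - 28*n - 60) = (n - 5)*(n - 2)^2*(n^4 - 5*n^3 - 7*n^2 + 29*n + 30) = (n - 5)*(n - 2)^2*(n + 2)*(n^3 - 7*n^2 + 7*n + 15) = (n - 5)*(n - 2)^2*(n + 1)*(n + 2)*(n^2 - 8*n + 15) = (n - 5)*(n - 3)*(n - 2)^2*(n + 1)*(n + 2)*(n - 5)
(3) = (x + 2)*(x^2 - 2*x - 8) = (x - 4)*(x + 2)*(x + 2)
(4) = (t + 4)*(t^2 - 3*t) = t*(t + 4)*(t - 3)
(5) = (g - 5)*(g^3 + 2*g^2 - 3*g) = (g - 5)*(g + 3)*(g^2 - g) = g*(g - 5)*(g + 3)*(g - 1)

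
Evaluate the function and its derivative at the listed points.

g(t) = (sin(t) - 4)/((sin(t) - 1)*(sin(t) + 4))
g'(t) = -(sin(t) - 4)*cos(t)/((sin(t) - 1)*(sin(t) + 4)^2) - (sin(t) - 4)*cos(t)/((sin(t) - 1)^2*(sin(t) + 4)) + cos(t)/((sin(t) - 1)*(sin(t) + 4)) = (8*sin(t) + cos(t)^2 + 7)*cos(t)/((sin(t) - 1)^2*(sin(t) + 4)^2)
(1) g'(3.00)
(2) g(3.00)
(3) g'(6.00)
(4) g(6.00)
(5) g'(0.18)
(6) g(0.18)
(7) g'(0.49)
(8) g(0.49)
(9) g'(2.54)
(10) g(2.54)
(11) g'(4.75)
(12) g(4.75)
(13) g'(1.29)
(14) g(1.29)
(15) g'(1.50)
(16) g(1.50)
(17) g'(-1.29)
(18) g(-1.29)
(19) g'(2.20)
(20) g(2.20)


(1) = -0.71
(2) = 1.08
(3) = 0.24
(4) = 0.90
(5) = 0.79
(6) = 1.11
(7) = 1.82
(8) = 1.49
(9) = -2.56
(10) = 1.73
(11) = -0.00
(12) = 0.83
(13) = 108.38
(14) = 15.64
(15) = 6763.61
(16) = 239.84
(17) = -0.00
(18) = 0.83
(19) = -9.59
(20) = 3.47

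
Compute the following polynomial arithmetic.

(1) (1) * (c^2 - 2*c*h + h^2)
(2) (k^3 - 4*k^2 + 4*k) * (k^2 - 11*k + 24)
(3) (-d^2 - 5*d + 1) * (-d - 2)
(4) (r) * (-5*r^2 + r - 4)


(1) = c^2 - 2*c*h + h^2
(2) = k^5 - 15*k^4 + 72*k^3 - 140*k^2 + 96*k
(3) = d^3 + 7*d^2 + 9*d - 2
(4) = -5*r^3 + r^2 - 4*r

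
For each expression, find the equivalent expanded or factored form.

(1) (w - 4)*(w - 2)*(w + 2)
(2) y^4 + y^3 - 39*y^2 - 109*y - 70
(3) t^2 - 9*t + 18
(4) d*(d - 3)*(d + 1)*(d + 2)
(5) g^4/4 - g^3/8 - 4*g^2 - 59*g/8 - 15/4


(1) = w^3 - 4*w^2 - 4*w + 16
(2) = (y - 7)*(y + 1)*(y + 2)*(y + 5)
(3) = (t - 6)*(t - 3)
(4) = d^4 - 7*d^2 - 6*d
(5) = (g/2 + 1/2)*(g/2 + 1)*(g - 5)*(g + 3/2)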